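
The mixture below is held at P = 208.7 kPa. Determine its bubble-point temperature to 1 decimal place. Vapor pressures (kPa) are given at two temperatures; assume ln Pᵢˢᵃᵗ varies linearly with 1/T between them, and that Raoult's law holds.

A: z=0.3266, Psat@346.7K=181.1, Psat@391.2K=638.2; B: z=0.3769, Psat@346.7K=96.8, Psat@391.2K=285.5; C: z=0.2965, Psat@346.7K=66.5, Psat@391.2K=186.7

Bubble-point temperature: ΣzᵢPᵢˢᵃᵗ(T) = P. Interpolate ln Pᵢˢᵃᵗ = aᵢ + bᵢ/T.
  T = 346.7 K: ΣzᵢPᵢˢᵃᵗ = 115.35 kPa
  T = 391.2 K: ΣzᵢPᵢˢᵃᵗ = 371.40 kPa
  T = 368.9 K: ΣzᵢPᵢˢᵃᵗ = 213.87 kPa
  T = 357.8 K: ΣzᵢPᵢˢᵃᵗ = 158.52 kPa
  T = 363.4 K: ΣzᵢPᵢˢᵃᵗ = 184.78 kPa
  T = 366.1 K: ΣzᵢPᵢˢᵃᵗ = 198.63 kPa
Interpolating between 366.1 K and 368.9 K gives T ≈ 368.0 K.

T = 368.0 K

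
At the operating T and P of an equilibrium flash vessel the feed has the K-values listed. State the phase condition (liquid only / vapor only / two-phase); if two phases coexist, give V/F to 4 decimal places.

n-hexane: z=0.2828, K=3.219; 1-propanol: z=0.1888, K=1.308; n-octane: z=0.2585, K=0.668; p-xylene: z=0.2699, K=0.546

ΣzᵢKᵢ = 1.4773; Σzᵢ/Kᵢ = 1.1135.
Both exceed 1, so a two-phase solution exists.
Material balance + equilibrium reduce to Σ zᵢ(Kᵢ−1)/(1+ψ(Kᵢ−1)) = 0.
Newton–Raphson from ψ = 0.33:
  ψ = 0.3300: g = 0.17454, g' = -0.5917 → ψ = 0.6250
  ψ = 0.6250: g = 0.03231, g' = -0.4108 → ψ = 0.7036
  ψ = 0.7036: g = 0.00076, g' = -0.3930 → ψ = 0.7056
Converged at ψ = 0.7056.

two-phase, V/F = 0.7056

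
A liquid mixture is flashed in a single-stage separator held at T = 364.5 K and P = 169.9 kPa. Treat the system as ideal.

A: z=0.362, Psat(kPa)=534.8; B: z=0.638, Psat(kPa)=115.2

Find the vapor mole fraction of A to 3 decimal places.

y_A = 0.410

Raoult's law: Kᵢ = Pᵢˢᵃᵗ/P = Pᵢˢᵃᵗ/169.9.
  K_A = 534.8/169.9 = 3.14773, K_B = 115.2/169.9 = 0.67805
Material balance + equilibrium reduce to Σ zᵢ(Kᵢ−1)/(1+ψ(Kᵢ−1)) = 0.
Feasibility: ΣzᵢKᵢ = 1.572, Σzᵢ/Kᵢ = 1.056 — both > 1, two phases present.
Binary case is linear: z₁(K₁−1)(1+ψ(K₂−1)) + z₂(K₂−1)(1+ψ(K₁−1)) = 0
⇒ ψ = [z₁(K₁−1)+z₂(K₂−1)] / [−(K₁−1)(K₂−1)] = 0.5721/0.6915 = 0.827
Compositions from xᵢ = zᵢ/(1+ψ(Kᵢ−1)), yᵢ = Kᵢxᵢ:
  A: x = 0.130, y = 0.410
  B: x = 0.870, y = 0.590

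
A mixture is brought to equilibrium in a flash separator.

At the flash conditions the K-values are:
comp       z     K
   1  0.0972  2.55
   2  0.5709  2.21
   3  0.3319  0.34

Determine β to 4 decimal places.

Rachford–Rice: g(β) = Σ zᵢ(Kᵢ−1)/(1+β(Kᵢ−1)) = 0.
g(0) = ΣzᵢKᵢ − 1 = 0.6224 and g(1) = 1 − Σzᵢ/Kᵢ = -0.2726, so a root lies in (0, 1).
Iterate (Newton) starting at β = 0.5:
  β = 0.5000: g = 0.18833, g' = -0.7207 → β = 0.7613
  β = 0.7613: g = -0.01162, g' = -0.8597 → β = 0.7478
  β = 0.7478: g = -0.00011, g' = -0.8441 → β = 0.7477
Converged at β = 0.7477.

β = 0.7477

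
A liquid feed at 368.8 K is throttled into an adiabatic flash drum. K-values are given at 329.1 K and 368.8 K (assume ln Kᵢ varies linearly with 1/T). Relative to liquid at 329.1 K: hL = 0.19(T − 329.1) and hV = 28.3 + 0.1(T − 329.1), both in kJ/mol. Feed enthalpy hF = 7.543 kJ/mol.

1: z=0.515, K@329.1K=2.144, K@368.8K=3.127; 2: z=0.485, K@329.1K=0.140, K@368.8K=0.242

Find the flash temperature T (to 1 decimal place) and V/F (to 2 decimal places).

Adiabatic flash: solve Rachford–Rice at each trial T, then check hF = ψ·hV(T) + (1−ψ)·hL(T).
  T = 329.1 K: K = (2.144, 0.140), RR gives ψ = 0.175, H_out = 4.949 kJ/mol
  T = 368.8 K: K = (3.127, 0.242), RR gives ψ = 0.451, H_out = 18.705 kJ/mol
  T = 349.0 K: K = (2.618, 0.187), RR gives ψ = 0.334, H_out = 12.631 kJ/mol
  T = 339.1 K: K = (2.378, 0.163), RR gives ψ = 0.263, H_out = 9.105 kJ/mol
  T = 334.1 K: K = (2.259, 0.151), RR gives ψ = 0.222, H_out = 7.121 kJ/mol
  T = 336.6 K: K = (2.318, 0.157), RR gives ψ = 0.243, H_out = 8.133 kJ/mol
  T = 335.4 K: K = (2.290, 0.154), RR gives ψ = 0.233, H_out = 7.653 kJ/mol
Linear interpolation between T = 334.1 (H_out = 7.121) and T = 335.4 (H_out = 7.653) on hF = 7.543 gives T ≈ 335.1 K, at which ψ = 0.23.

T = 335.1 K, V/F = 0.23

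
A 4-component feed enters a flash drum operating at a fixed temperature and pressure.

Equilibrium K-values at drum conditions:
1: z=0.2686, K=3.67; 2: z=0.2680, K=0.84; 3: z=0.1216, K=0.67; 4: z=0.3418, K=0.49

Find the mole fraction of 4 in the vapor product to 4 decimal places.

Material balance + equilibrium reduce to Σ zᵢ(Kᵢ−1)/(1+ψ(Kᵢ−1)) = 0.
g(0) = ΣzᵢKᵢ − 1 = 0.4598 and g(1) = 1 − Σzᵢ/Kᵢ = -0.2713, so a root lies in (0, 1).
Newton–Raphson from ψ = 0.5:
  ψ = 0.5000: g = -0.02151, g' = -0.5385 → ψ = 0.4600
  ψ = 0.4600: g = 0.00049, g' = -0.5638 → ψ = 0.4609
Converged at ψ = 0.4609.
Compositions from xᵢ = zᵢ/(1+ψ(Kᵢ−1)), yᵢ = Kᵢxᵢ:
  1: x = 0.1204, y = 0.4419
  2: x = 0.2893, y = 0.2430
  3: x = 0.1434, y = 0.0961
  4: x = 0.4468, y = 0.2189

y_4 = 0.2189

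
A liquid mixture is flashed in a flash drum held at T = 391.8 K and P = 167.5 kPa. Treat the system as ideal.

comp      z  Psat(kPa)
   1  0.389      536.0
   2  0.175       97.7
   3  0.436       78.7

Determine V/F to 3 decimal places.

V/F = 0.501

Raoult's law: Kᵢ = Pᵢˢᵃᵗ/P = Pᵢˢᵃᵗ/167.5.
  K_1 = 536.0/167.5 = 3.20000, K_2 = 97.7/167.5 = 0.58328, K_3 = 78.7/167.5 = 0.46985
Material balance + equilibrium reduce to Σ zᵢ(Kᵢ−1)/(1+V/F(Kᵢ−1)) = 0.
Check two-phase: ΣzᵢKᵢ = 1.552 > 1 and Σzᵢ/Kᵢ = 1.350 > 1, so g(0) = 0.552 > 0 and g(1) = -0.350 < 0.
Newton–Raphson from V/F = 0.33:
  V/F = 0.330: g = 0.1311, g' = -0.853 → V/F = 0.484
  V/F = 0.484: g = 0.0124, g' = -0.711 → V/F = 0.501
Converged at V/F = 0.501.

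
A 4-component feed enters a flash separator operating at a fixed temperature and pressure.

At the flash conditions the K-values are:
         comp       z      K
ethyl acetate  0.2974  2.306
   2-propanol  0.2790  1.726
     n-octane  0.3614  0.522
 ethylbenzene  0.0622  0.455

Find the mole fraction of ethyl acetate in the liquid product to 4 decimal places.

Newton iteration, ψ⁰ = 0.65:
  ψ = 0.6500: g = 0.04458, g' = -0.4344 → ψ = 0.7526
  ψ = 0.7526: g = -0.00043, g' = -0.4450 → ψ = 0.7517
Converged at ψ = 0.7517.
Compositions from xᵢ = zᵢ/(1+ψ(Kᵢ−1)), yᵢ = Kᵢxᵢ:
  ethyl acetate: x = 0.1501, y = 0.3461
  2-propanol: x = 0.1805, y = 0.3115
  n-octane: x = 0.5641, y = 0.2944
  ethylbenzene: x = 0.1054, y = 0.0479

x_ethyl acetate = 0.1501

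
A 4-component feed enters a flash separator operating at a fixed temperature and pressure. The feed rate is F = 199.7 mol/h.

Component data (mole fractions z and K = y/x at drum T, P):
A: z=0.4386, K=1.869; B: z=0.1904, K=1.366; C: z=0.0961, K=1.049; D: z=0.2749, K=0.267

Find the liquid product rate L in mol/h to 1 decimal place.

Newton iteration, β⁰ = 0.5:
  β = 0.5000: g = 0.01112, g' = -0.5474 → β = 0.5203
  β = 0.5203: g = -0.00014, g' = -0.5613 → β = 0.5201
Converged at β = 0.5201.
Then V = β·F = 0.5201·199.7 = 103.9 mol/h and L = F − V = 95.8 mol/h.

L = 95.8 mol/h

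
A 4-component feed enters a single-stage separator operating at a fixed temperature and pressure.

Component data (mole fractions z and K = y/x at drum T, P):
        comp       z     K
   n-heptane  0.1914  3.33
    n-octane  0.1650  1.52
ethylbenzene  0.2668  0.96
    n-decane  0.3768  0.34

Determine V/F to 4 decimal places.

V/F = 0.3246

Newton iteration, V/F⁰ = 0.47:
  V/F = 0.4700: g = -0.08959, g' = -0.6109 → V/F = 0.3234
  V/F = 0.3234: g = 0.00082, g' = -0.6364 → V/F = 0.3246
Converged at V/F = 0.3246.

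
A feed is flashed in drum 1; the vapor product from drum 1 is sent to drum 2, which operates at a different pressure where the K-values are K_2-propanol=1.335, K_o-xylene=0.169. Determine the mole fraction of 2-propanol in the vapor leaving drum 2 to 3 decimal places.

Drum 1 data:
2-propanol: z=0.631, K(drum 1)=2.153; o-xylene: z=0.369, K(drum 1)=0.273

Drum 1:
Rachford–Rice: g(ψ₁) = Σ zᵢ(Kᵢ−1)/(1+ψ₁(Kᵢ−1)) = 0.
Check two-phase: ΣzᵢKᵢ = 1.459 > 1 and Σzᵢ/Kᵢ = 1.645 > 1, so g(0) = 0.459 > 0 and g(1) = -0.645 < 0.
Newton iteration, ψ₁⁰ = 0.4:
  ψ₁ = 0.400: g = 0.1196, g' = -0.781 → ψ₁ = 0.553
  ψ₁ = 0.553: g = -0.0046, g' = -0.858 → ψ₁ = 0.548
Converged at ψ₁ = 0.548.
Drum-1 compositions:
  2-propanol: x = 0.387, y = 0.833
  o-xylene: x = 0.613, y = 0.167
Drum-2 feed = drum-1 vapor: z₂ = (0.8326, 0.1674).
Drum 2:
Newton iteration, ψ₂⁰ = 0.5:
  ψ₂ = 0.500: g = 0.0009, g' = -0.407 → ψ₂ = 0.502
Converged at ψ₂ = 0.502.
  2-propanol: x = 0.713, y = 0.951
  o-xylene: x = 0.287, y = 0.049

y_2-propanol (drum 2) = 0.951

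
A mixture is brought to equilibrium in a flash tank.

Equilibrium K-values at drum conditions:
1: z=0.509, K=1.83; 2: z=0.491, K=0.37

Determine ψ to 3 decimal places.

Material balance + equilibrium reduce to Σ zᵢ(Kᵢ−1)/(1+ψ(Kᵢ−1)) = 0.
g(0) = ΣzᵢKᵢ − 1 = 0.113 and g(1) = 1 − Σzᵢ/Kᵢ = -0.605, so a root lies in (0, 1).
Binary case is linear: z₁(K₁−1)(1+ψ(K₂−1)) + z₂(K₂−1)(1+ψ(K₁−1)) = 0
⇒ ψ = [z₁(K₁−1)+z₂(K₂−1)] / [−(K₁−1)(K₂−1)] = 0.1131/0.5229 = 0.216

ψ = 0.216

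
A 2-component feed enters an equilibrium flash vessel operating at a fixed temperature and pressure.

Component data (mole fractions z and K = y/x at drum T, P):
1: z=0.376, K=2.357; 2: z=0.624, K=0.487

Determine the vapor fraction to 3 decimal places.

Let ψ = V/F and solve Σ zᵢ(Kᵢ−1)/(1+ψ(Kᵢ−1)) = 0.
g(0) = ΣzᵢKᵢ − 1 = 0.190 and g(1) = 1 − Σzᵢ/Kᵢ = -0.441, so a root lies in (0, 1).
Newton iteration, ψ⁰ = 0.42:
  ψ = 0.420: g = -0.0830, g' = -0.548 → ψ = 0.268
  ψ = 0.268: g = 0.0028, g' = -0.593 → ψ = 0.273
Converged at ψ = 0.273.

ψ = 0.273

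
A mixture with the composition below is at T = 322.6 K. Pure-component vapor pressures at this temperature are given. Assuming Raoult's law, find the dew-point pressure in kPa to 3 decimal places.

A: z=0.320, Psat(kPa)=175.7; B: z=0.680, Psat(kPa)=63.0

At the dew point ψ → 1, so Σzᵢ/Kᵢ = 1 with Kᵢ = Pᵢˢᵃᵗ/P ⇒ 1/P = Σzᵢ/Pᵢˢᵃᵗ.
1/P = 0.320/175.7 + 0.680/63.0 = 0.012615 ⇒ P = 79.271 kPa

Pdew = 79.271 kPa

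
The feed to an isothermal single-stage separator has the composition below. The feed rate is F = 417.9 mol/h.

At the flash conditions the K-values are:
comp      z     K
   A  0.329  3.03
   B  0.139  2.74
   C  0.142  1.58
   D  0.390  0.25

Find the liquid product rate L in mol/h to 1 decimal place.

Newton–Raphson from ψ = 0.33:
  ψ = 0.330: g = 0.2340, g' = -1.077 → ψ = 0.547
  ψ = 0.547: g = 0.0066, g' = -1.073 → ψ = 0.553
Converged at ψ = 0.553.
Then V = ψ·F = 0.5534·417.9 = 231.3 mol/h and L = F − V = 186.6 mol/h.

L = 186.6 mol/h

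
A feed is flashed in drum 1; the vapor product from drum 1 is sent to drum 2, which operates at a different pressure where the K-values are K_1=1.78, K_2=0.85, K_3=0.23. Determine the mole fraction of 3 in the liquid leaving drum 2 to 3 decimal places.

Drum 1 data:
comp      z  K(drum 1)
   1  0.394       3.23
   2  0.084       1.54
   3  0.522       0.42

Drum 1:
Rachford–Rice: g(ψ₁) = Σ zᵢ(Kᵢ−1)/(1+ψ₁(Kᵢ−1)) = 0.
g(0) = ΣzᵢKᵢ − 1 = 0.621 and g(1) = 1 − Σzᵢ/Kᵢ = -0.419, so a root lies in (0, 1).
Newton iteration, ψ₁⁰ = 0.5:
  ψ₁ = 0.500: g = 0.0247, g' = -0.802 → ψ₁ = 0.531
Converged at ψ₁ = 0.531.
Drum-1 compositions:
  1: x = 0.180, y = 0.583
  2: x = 0.065, y = 0.101
  3: x = 0.754, y = 0.317
Drum-2 feed = drum-1 vapor: z₂ = (0.5826, 0.1005, 0.3168).
Drum 2:
Rachford–Rice: g(ψ₂) = Σ zᵢ(Kᵢ−1)/(1+ψ₂(Kᵢ−1)) = 0.
Check two-phase: ΣzᵢKᵢ = 1.195 > 1 and Σzᵢ/Kᵢ = 1.823 > 1, so g(0) = 0.195 > 0 and g(1) = -0.823 < 0.
Newton iteration, ψ₂⁰ = 0.42:
  ψ₂ = 0.420: g = -0.0343, g' = -0.614 → ψ₂ = 0.364
  ψ₂ = 0.364: g = -0.0010, g' = -0.580 → ψ₂ = 0.362
Converged at ψ₂ = 0.362.
  1: x = 0.454, y = 0.809
  2: x = 0.106, y = 0.090
  3: x = 0.439, y = 0.101

x_3 (drum 2) = 0.439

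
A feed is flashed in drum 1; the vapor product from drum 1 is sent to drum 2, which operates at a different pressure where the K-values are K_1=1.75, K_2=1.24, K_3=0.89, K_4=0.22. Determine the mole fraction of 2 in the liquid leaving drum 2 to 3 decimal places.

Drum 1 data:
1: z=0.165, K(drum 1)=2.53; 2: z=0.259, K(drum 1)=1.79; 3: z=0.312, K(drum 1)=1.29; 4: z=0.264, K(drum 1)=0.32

Drum 1:
Rachford–Rice: g(ψ₁) = Σ zᵢ(Kᵢ−1)/(1+ψ₁(Kᵢ−1)) = 0.
Check two-phase: ΣzᵢKᵢ = 1.368 > 1 and Σzᵢ/Kᵢ = 1.277 > 1, so g(0) = 0.368 > 0 and g(1) = -0.277 < 0.
Newton iteration, ψ₁⁰ = 0.5:
  ψ₁ = 0.500: g = 0.0967, g' = -0.507 → ψ₁ = 0.691
  ψ₁ = 0.691: g = -0.0080, g' = -0.611 → ψ₁ = 0.678
  ψ₁ = 0.678: g = -0.0001, g' = -0.600 → ψ₁ = 0.677
Converged at ψ₁ = 0.677.
Drum-1 compositions:
  1: x = 0.081, y = 0.205
  2: x = 0.169, y = 0.302
  3: x = 0.261, y = 0.336
  4: x = 0.490, y = 0.157
Drum-2 feed = drum-1 vapor: z₂ = (0.2050, 0.3020, 0.3364, 0.1566).
Drum 2:
Rachford–Rice: g(ψ₂) = Σ zᵢ(Kᵢ−1)/(1+ψ₂(Kᵢ−1)) = 0.
g(0) = ΣzᵢKᵢ − 1 = 0.067 and g(1) = 1 − Σzᵢ/Kᵢ = -0.451, so a root lies in (0, 1).
Newton iteration, ψ₂⁰ = 0.5:
  ψ₂ = 0.500: g = -0.0629, g' = -0.336 → ψ₂ = 0.312
  ψ₂ = 0.312: g = -0.0079, g' = -0.262 → ψ₂ = 0.282
Converged at ψ₂ = 0.282.
  1: x = 0.169, y = 0.296
  2: x = 0.283, y = 0.351
  3: x = 0.347, y = 0.309
  4: x = 0.201, y = 0.044

x_2 (drum 2) = 0.283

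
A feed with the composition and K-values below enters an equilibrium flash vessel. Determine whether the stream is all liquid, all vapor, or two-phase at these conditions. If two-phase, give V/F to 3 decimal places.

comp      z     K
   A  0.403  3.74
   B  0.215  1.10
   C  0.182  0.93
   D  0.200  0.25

two-phase, V/F = 0.777

ΣzᵢKᵢ = 1.963; Σzᵢ/Kᵢ = 1.299.
Both exceed 1, so a two-phase solution exists.
Material balance + equilibrium reduce to Σ zᵢ(Kᵢ−1)/(1+ψ(Kᵢ−1)) = 0.
Newton–Raphson from ψ = 0.5:
  ψ = 0.500: g = 0.2332, g' = -0.830 → ψ = 0.781
  ψ = 0.781: g = -0.0041, g' = -0.965 → ψ = 0.777
Converged at ψ = 0.777.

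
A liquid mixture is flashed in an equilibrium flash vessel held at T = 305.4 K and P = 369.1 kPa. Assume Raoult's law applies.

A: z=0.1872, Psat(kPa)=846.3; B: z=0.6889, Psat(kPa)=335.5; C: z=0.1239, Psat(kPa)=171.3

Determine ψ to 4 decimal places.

ψ = 0.4506

Raoult's law: Kᵢ = Pᵢˢᵃᵗ/P = Pᵢˢᵃᵗ/369.1.
  K_A = 846.3/369.1 = 2.292875, K_B = 335.5/369.1 = 0.908968, K_C = 171.3/369.1 = 0.464102
Newton–Raphson from ψ = 0.5:
  ψ = 0.5000: g = -0.00940, g' = -0.1881 → ψ = 0.4500
  ψ = 0.4500: g = 0.00012, g' = -0.1931 → ψ = 0.4506
Converged at ψ = 0.4506.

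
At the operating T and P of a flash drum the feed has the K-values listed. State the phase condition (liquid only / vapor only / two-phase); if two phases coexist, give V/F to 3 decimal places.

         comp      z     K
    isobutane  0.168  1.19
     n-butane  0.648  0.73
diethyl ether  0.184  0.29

liquid only

ΣzᵢKᵢ = 0.726; Σzᵢ/Kᵢ = 1.663.
Since ΣzᵢKᵢ < 1 the mixture is below its bubble point — single liquid phase.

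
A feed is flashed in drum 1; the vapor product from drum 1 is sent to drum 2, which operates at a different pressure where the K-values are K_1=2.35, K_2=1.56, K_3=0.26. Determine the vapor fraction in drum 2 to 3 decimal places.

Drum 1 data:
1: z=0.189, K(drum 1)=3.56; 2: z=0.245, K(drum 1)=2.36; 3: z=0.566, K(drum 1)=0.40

Drum 1:
Newton iteration, ψ₁⁰ = 0.51:
  ψ₁ = 0.510: g = -0.0827, g' = -0.814 → ψ₁ = 0.408
  ψ₁ = 0.408: g = 0.0010, g' = -0.841 → ψ₁ = 0.410
Converged at ψ₁ = 0.410.
Drum-1 compositions:
  1: x = 0.092, y = 0.328
  2: x = 0.157, y = 0.371
  3: x = 0.750, y = 0.300
Drum-2 feed = drum-1 vapor: z₂ = (0.3285, 0.3714, 0.3001).
Drum 2:
Newton iteration, ψ₂⁰ = 0.49:
  ψ₂ = 0.490: g = 0.0816, g' = -0.693 → ψ₂ = 0.608
  ψ₂ = 0.608: g = -0.0049, g' = -0.788 → ψ₂ = 0.602
Converged at ψ₂ = 0.602.
  1: x = 0.181, y = 0.426
  2: x = 0.278, y = 0.433
  3: x = 0.541, y = 0.141

V/F (drum 2) = 0.602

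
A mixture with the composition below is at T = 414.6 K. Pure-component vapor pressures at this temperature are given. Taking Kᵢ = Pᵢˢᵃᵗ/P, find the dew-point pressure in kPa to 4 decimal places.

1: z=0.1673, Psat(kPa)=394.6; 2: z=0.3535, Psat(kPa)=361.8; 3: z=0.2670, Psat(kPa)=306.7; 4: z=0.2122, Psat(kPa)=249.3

Pdew = 320.2281 kPa

At the dew point ψ → 1, so Σzᵢ/Kᵢ = 1 with Kᵢ = Pᵢˢᵃᵗ/P ⇒ 1/P = Σzᵢ/Pᵢˢᵃᵗ.
1/P = 0.1673/394.6 + 0.3535/361.8 + 0.2670/306.7 + 0.2122/249.3 = 0.0031228 ⇒ P = 320.2281 kPa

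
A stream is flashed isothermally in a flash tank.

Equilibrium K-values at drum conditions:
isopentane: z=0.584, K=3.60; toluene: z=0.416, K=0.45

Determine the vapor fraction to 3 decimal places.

ψ = 0.902

Material balance + equilibrium reduce to Σ zᵢ(Kᵢ−1)/(1+ψ(Kᵢ−1)) = 0.
Check two-phase: ΣzᵢKᵢ = 2.290 > 1 and Σzᵢ/Kᵢ = 1.087 > 1, so g(0) = 1.290 > 0 and g(1) = -0.087 < 0.
Binary case is linear: z₁(K₁−1)(1+ψ(K₂−1)) + z₂(K₂−1)(1+ψ(K₁−1)) = 0
⇒ ψ = [z₁(K₁−1)+z₂(K₂−1)] / [−(K₁−1)(K₂−1)] = 1.2896/1.4300 = 0.902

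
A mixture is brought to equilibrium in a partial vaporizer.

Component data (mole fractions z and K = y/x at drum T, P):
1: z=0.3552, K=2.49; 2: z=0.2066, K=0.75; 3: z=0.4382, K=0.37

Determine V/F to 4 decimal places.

Material balance + equilibrium reduce to Σ zᵢ(Kᵢ−1)/(1+V/F(Kᵢ−1)) = 0.
Check two-phase: ΣzᵢKᵢ = 1.2015 > 1 and Σzᵢ/Kᵢ = 1.6024 > 1, so g(0) = 0.2015 > 0 and g(1) = -0.6024 < 0.
Iterate (Newton) starting at V/F = 0.5:
  V/F = 0.5000: g = -0.15875, g' = -0.6465 → V/F = 0.2544
  V/F = 0.2544: g = -0.00017, g' = -0.6760 → V/F = 0.2542
Converged at V/F = 0.2542.

V/F = 0.2542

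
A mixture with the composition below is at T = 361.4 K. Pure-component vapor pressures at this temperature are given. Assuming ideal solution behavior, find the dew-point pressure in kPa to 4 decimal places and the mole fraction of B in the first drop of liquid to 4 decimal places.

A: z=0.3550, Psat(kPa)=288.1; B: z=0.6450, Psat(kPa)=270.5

At the dew point ψ → 1, so Σzᵢ/Kᵢ = 1 with Kᵢ = Pᵢˢᵃᵗ/P ⇒ 1/P = Σzᵢ/Pᵢˢᵃᵗ.
1/P = 0.3550/288.1 + 0.6450/270.5 = 0.0036167 ⇒ P = 276.4964 kPa
xᵢ = zᵢP/Pᵢˢᵃᵗ ⇒ x_B = 0.6450·276.4964/270.5 = 0.6593

Pdew = 276.4964 kPa, x_B = 0.6593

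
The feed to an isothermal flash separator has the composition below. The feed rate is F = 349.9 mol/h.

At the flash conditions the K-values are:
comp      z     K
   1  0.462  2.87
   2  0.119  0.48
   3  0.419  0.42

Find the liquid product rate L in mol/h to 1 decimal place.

Let ψ = V/F and solve Σ zᵢ(Kᵢ−1)/(1+ψ(Kᵢ−1)) = 0.
Feasibility: ΣzᵢKᵢ = 1.559, Σzᵢ/Kᵢ = 1.407 — both > 1, two phases present.
Iterate (Newton) starting at ψ = 0.6:
  ψ = 0.600: g = -0.0555, g' = -0.758 → ψ = 0.527
Converged at ψ = 0.527.
Then V = ψ·F = 0.5269·349.9 = 184.3 mol/h and L = F − V = 165.6 mol/h.

L = 165.6 mol/h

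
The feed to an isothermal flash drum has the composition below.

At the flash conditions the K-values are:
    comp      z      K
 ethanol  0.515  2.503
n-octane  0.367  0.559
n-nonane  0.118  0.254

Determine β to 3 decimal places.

β = 0.641

Material balance + equilibrium reduce to Σ zᵢ(Kᵢ−1)/(1+β(Kᵢ−1)) = 0.
g(0) = ΣzᵢKᵢ − 1 = 0.524 and g(1) = 1 − Σzᵢ/Kᵢ = -0.327, so a root lies in (0, 1).
Newton–Raphson from β = 0.5:
  β = 0.500: g = 0.0939, g' = -0.664 → β = 0.641
Converged at β = 0.641.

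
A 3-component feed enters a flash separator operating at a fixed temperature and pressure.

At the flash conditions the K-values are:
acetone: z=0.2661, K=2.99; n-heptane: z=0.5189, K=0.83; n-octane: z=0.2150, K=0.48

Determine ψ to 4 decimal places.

Iterate (Newton) starting at ψ = 0.49:
  ψ = 0.4900: g = 0.02185, g' = -0.3927 → ψ = 0.5456
  ψ = 0.5456: g = 0.00055, g' = -0.3737 → ψ = 0.5471
Converged at ψ = 0.5471.

ψ = 0.5471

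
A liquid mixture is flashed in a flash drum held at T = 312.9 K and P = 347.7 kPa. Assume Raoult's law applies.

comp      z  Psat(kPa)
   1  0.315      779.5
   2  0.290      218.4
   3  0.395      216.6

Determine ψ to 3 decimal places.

ψ = 0.289

Raoult's law: Kᵢ = Pᵢˢᵃᵗ/P = Pᵢˢᵃᵗ/347.7.
  K_1 = 779.5/347.7 = 2.24188, K_2 = 218.4/347.7 = 0.62813, K_3 = 216.6/347.7 = 0.62295
Newton–Raphson from ψ = 0.5:
  ψ = 0.500: g = -0.0747, g' = -0.331 → ψ = 0.274
  ψ = 0.274: g = 0.0056, g' = -0.390 → ψ = 0.289
Converged at ψ = 0.289.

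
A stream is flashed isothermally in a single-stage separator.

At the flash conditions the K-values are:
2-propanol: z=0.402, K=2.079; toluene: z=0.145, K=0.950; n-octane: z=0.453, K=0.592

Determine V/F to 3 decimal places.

Newton–Raphson from V/F = 0.61:
  V/F = 0.610: g = 0.0080, g' = -0.304 → V/F = 0.636
  V/F = 0.636: g = 0.0000, g' = -0.302 → V/F = 0.637
Converged at V/F = 0.637.

V/F = 0.637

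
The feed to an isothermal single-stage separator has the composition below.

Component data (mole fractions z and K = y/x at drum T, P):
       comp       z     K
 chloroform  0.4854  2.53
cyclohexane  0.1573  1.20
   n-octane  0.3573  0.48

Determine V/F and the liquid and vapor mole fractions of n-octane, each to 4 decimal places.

V/F = 0.8813, x_n-octane = 0.6596, y_n-octane = 0.3166

Material balance + equilibrium reduce to Σ zᵢ(Kᵢ−1)/(1+V/F(Kᵢ−1)) = 0.
g(0) = ΣzᵢKᵢ − 1 = 0.5883 and g(1) = 1 − Σzᵢ/Kᵢ = -0.0673, so a root lies in (0, 1).
Iterate (Newton) starting at V/F = 0.5:
  V/F = 0.5000: g = 0.19830, g' = -0.5464 → V/F = 0.8629
  V/F = 0.8629: g = 0.00988, g' = -0.5335 → V/F = 0.8814
  V/F = 0.8814: g = -0.00006, g' = -0.5399 → V/F = 0.8813
Converged at V/F = 0.8813.
Compositions from xᵢ = zᵢ/(1+V/F(Kᵢ−1)), yᵢ = Kᵢxᵢ:
  chloroform: x = 0.2067, y = 0.5229
  cyclohexane: x = 0.1337, y = 0.1605
  n-octane: x = 0.6596, y = 0.3166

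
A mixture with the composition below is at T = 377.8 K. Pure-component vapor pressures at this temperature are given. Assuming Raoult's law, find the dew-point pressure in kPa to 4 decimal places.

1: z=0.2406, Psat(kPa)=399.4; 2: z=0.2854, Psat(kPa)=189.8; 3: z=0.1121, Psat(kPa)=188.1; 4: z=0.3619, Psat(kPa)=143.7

At the dew point ψ → 1, so Σzᵢ/Kᵢ = 1 with Kᵢ = Pᵢˢᵃᵗ/P ⇒ 1/P = Σzᵢ/Pᵢˢᵃᵗ.
1/P = 0.2406/399.4 + 0.2854/189.8 + 0.1121/188.1 + 0.3619/143.7 = 0.0052205 ⇒ P = 191.5528 kPa

Pdew = 191.5528 kPa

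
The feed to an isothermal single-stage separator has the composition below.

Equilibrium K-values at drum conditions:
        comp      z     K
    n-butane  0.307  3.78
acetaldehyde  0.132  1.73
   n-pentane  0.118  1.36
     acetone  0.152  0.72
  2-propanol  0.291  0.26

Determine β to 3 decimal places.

Material balance + equilibrium reduce to Σ zᵢ(Kᵢ−1)/(1+β(Kᵢ−1)) = 0.
Check two-phase: ΣzᵢKᵢ = 1.734 > 1 and Σzᵢ/Kᵢ = 1.575 > 1, so g(0) = 0.734 > 0 and g(1) = -0.575 < 0.
Newton–Raphson from β = 0.5:
  β = 0.500: g = 0.0724, g' = -0.882 → β = 0.582
Converged at β = 0.582.

β = 0.582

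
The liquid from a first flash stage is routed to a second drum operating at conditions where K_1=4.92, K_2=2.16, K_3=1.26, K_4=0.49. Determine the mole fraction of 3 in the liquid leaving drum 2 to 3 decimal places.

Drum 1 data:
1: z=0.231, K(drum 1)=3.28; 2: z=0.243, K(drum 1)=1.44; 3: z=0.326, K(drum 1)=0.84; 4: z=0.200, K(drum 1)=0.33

Drum 1:
Let ψ₁ = V/F and solve Σ zᵢ(Kᵢ−1)/(1+ψ₁(Kᵢ−1)) = 0.
g(0) = ΣzᵢKᵢ − 1 = 0.447 and g(1) = 1 − Σzᵢ/Kᵢ = -0.233, so a root lies in (0, 1).
Newton iteration, ψ₁⁰ = 0.5:
  ψ₁ = 0.500: g = 0.0756, g' = -0.507 → ψ₁ = 0.649
  ψ₁ = 0.649: g = 0.0002, g' = -0.515 → ψ₁ = 0.650
Converged at ψ₁ = 0.650.
Drum-1 compositions:
  1: x = 0.093, y = 0.305
  2: x = 0.189, y = 0.272
  3: x = 0.364, y = 0.306
  4: x = 0.354, y = 0.117
Drum-2 feed = drum-1 liquid: z₂ = (0.0931, 0.1890, 0.3638, 0.3541).
Drum 2:
Newton iteration, ψ₂⁰ = 0.54:
  ψ₂ = 0.540: g = 0.0856, g' = -0.438 → ψ₂ = 0.736
  ψ₂ = 0.736: g = 0.0027, g' = -0.422 → ψ₂ = 0.742
Converged at ψ₂ = 0.742.
  1: x = 0.024, y = 0.117
  2: x = 0.102, y = 0.219
  3: x = 0.305, y = 0.384
  4: x = 0.570, y = 0.279

x_3 (drum 2) = 0.305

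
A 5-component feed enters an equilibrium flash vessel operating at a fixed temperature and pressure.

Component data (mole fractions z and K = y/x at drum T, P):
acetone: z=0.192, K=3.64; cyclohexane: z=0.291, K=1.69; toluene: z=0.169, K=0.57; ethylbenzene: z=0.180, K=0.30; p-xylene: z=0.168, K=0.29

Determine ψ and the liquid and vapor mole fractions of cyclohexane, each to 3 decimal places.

ψ = 0.368, x_cyclohexane = 0.232, y_cyclohexane = 0.392

Let ψ = V/F and solve Σ zᵢ(Kᵢ−1)/(1+ψ(Kᵢ−1)) = 0.
Check two-phase: ΣzᵢKᵢ = 1.390 > 1 and Σzᵢ/Kᵢ = 1.701 > 1, so g(0) = 0.390 > 0 and g(1) = -0.701 < 0.
Newton iteration, ψ⁰ = 0.52:
  ψ = 0.520: g = -0.1194, g' = -0.795 → ψ = 0.370
  ψ = 0.370: g = -0.0018, g' = -0.791 → ψ = 0.368
Converged at ψ = 0.368.
Compositions from xᵢ = zᵢ/(1+ψ(Kᵢ−1)), yᵢ = Kᵢxᵢ:
  acetone: x = 0.097, y = 0.355
  cyclohexane: x = 0.232, y = 0.392
  toluene: x = 0.201, y = 0.114
  ethylbenzene: x = 0.242, y = 0.073
  p-xylene: x = 0.227, y = 0.066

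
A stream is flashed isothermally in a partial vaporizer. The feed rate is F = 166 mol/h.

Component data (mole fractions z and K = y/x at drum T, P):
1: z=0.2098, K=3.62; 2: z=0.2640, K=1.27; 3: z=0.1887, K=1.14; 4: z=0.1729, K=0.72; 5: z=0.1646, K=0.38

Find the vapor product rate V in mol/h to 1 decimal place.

Let ψ = V/F and solve Σ zᵢ(Kᵢ−1)/(1+ψ(Kᵢ−1)) = 0.
Check two-phase: ΣzᵢKᵢ = 1.4969 > 1 and Σzᵢ/Kᵢ = 1.1047 > 1, so g(0) = 0.4969 > 0 and g(1) = -0.1047 < 0.
Newton–Raphson from ψ = 0.5:
  ψ = 0.5000: g = 0.12125, g' = -0.4393 → ψ = 0.7760
  ψ = 0.7760: g = 0.00545, g' = -0.4298 → ψ = 0.7887
  ψ = 0.7887: g = -0.00003, g' = -0.4339 → ψ = 0.7886
Converged at ψ = 0.7886.
Then V = ψ·F = 0.7886·166 = 130.9 mol/h and L = F − V = 35.1 mol/h.

V = 130.9 mol/h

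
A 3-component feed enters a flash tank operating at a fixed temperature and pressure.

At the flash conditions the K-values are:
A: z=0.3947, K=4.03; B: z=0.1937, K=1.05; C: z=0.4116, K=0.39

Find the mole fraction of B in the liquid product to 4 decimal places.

Material balance + equilibrium reduce to Σ zᵢ(Kᵢ−1)/(1+V/F(Kᵢ−1)) = 0.
g(0) = ΣzᵢKᵢ − 1 = 0.9546 and g(1) = 1 − Σzᵢ/Kᵢ = -0.3378, so a root lies in (0, 1).
Newton–Raphson from V/F = 0.49:
  V/F = 0.4900: g = 0.13266, g' = -0.8990 → V/F = 0.6376
  V/F = 0.6376: g = 0.00644, g' = -0.8322 → V/F = 0.6453
Converged at V/F = 0.6453.
Compositions from xᵢ = zᵢ/(1+V/F(Kᵢ−1)), yᵢ = Kᵢxᵢ:
  A: x = 0.1336, y = 0.5382
  B: x = 0.1876, y = 0.1970
  C: x = 0.6788, y = 0.2647

x_B = 0.1876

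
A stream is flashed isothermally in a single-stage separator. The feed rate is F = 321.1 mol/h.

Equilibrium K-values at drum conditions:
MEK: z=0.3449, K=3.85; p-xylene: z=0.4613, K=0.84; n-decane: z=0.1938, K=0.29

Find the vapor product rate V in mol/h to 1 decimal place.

Newton–Raphson from ψ = 0.4:
  ψ = 0.4000: g = 0.18830, g' = -0.8158 → ψ = 0.6308
  ψ = 0.6308: g = 0.02002, g' = -0.6930 → ψ = 0.6597
  ψ = 0.6597: g = -0.00006, g' = -0.6982 → ψ = 0.6596
Converged at ψ = 0.6596.
Then V = ψ·F = 0.6596·321.1 = 211.8 mol/h and L = F − V = 109.3 mol/h.

V = 211.8 mol/h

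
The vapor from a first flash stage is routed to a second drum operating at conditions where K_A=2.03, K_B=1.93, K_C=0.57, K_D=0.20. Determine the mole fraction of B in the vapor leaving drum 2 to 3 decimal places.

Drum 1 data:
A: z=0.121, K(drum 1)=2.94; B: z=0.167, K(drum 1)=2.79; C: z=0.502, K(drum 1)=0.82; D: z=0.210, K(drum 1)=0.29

Drum 1:
Material balance + equilibrium reduce to Σ zᵢ(Kᵢ−1)/(1+ψ₁(Kᵢ−1)) = 0.
g(0) = ΣzᵢKᵢ − 1 = 0.294 and g(1) = 1 − Σzᵢ/Kᵢ = -0.437, so a root lies in (0, 1).
Newton–Raphson from ψ₁ = 0.35:
  ψ₁ = 0.350: g = 0.0288, g' = -0.570 → ψ₁ = 0.400
  ψ₁ = 0.400: g = 0.0005, g' = -0.551 → ψ₁ = 0.401
Converged at ψ₁ = 0.401.
Drum-1 compositions:
  A: x = 0.068, y = 0.200
  B: x = 0.097, y = 0.271
  C: x = 0.541, y = 0.444
  D: x = 0.294, y = 0.085
Drum-2 feed = drum-1 vapor: z₂ = (0.2000, 0.2711, 0.4437, 0.0852).
Drum 2:
Iterate (Newton) starting at ψ₂ = 0.5:
  ψ₂ = 0.500: g = -0.0485, g' = -0.486 → ψ₂ = 0.400
  ψ₂ = 0.400: g = -0.0011, g' = -0.469 → ψ₂ = 0.398
Converged at ψ₂ = 0.398.
  A: x = 0.142, y = 0.288
  B: x = 0.198, y = 0.382
  C: x = 0.535, y = 0.305
  D: x = 0.125, y = 0.025

y_B (drum 2) = 0.382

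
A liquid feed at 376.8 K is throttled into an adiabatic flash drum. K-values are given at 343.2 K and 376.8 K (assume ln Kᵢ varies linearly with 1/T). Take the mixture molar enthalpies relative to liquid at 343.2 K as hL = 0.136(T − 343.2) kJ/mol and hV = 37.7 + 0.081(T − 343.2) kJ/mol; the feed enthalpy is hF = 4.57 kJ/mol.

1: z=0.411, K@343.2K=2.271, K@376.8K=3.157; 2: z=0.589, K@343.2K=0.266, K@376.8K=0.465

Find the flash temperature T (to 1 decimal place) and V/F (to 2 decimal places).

T = 344.8 K, V/F = 0.12

Adiabatic flash: solve Rachford–Rice at each trial T, then check hF = ψ·hV(T) + (1−ψ)·hL(T).
  T = 343.2 K: K = (2.271, 0.266), RR gives ψ = 0.097, H_out = 3.639 kJ/mol
  T = 376.8 K: K = (3.157, 0.465), RR gives ψ = 0.495, H_out = 22.322 kJ/mol
  T = 360.0 K: K = (2.698, 0.356), RR gives ψ = 0.292, H_out = 13.012 kJ/mol
  T = 351.6 K: K = (2.481, 0.309), RR gives ψ = 0.197, H_out = 8.475 kJ/mol
  T = 347.4 K: K = (2.375, 0.287), RR gives ψ = 0.148, H_out = 6.114 kJ/mol
  T = 345.3 K: K = (2.323, 0.276), RR gives ψ = 0.123, H_out = 4.894 kJ/mol
Linear interpolation between T = 343.2 (H_out = 3.639) and T = 345.3 (H_out = 4.894) on hF = 4.57 gives T ≈ 344.8 K, at which ψ = 0.12.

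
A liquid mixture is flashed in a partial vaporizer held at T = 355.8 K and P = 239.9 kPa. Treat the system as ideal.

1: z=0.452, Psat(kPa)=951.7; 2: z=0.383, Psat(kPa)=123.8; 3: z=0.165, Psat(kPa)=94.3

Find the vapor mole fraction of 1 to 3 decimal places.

Raoult's law: Kᵢ = Pᵢˢᵃᵗ/P = Pᵢˢᵃᵗ/239.9.
  K_1 = 951.7/239.9 = 3.96707, K_2 = 123.8/239.9 = 0.51605, K_3 = 94.3/239.9 = 0.39308
Rachford–Rice: g(ψ) = Σ zᵢ(Kᵢ−1)/(1+ψ(Kᵢ−1)) = 0.
Feasibility: ΣzᵢKᵢ = 2.056, Σzᵢ/Kᵢ = 1.276 — both > 1, two phases present.
Iterate (Newton) starting at ψ = 0.36:
  ψ = 0.360: g = 0.2959, g' = -1.161 → ψ = 0.615
  ψ = 0.615: g = 0.0513, g' = -0.835 → ψ = 0.676
  ψ = 0.676: g = 0.0008, g' = -0.813 → ψ = 0.677
Converged at ψ = 0.677.
Compositions from xᵢ = zᵢ/(1+ψ(Kᵢ−1)), yᵢ = Kᵢxᵢ:
  1: x = 0.150, y = 0.596
  2: x = 0.570, y = 0.294
  3: x = 0.280, y = 0.110

y_1 = 0.596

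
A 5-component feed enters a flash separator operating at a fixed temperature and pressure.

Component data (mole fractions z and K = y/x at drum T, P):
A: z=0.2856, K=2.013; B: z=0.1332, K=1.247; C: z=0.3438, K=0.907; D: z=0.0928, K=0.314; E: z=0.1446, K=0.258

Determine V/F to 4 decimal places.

Rachford–Rice: g(V/F) = Σ zᵢ(Kᵢ−1)/(1+V/F(Kᵢ−1)) = 0.
g(0) = ΣzᵢKᵢ − 1 = 0.1193 and g(1) = 1 − Σzᵢ/Kᵢ = -0.4838, so a root lies in (0, 1).
Newton iteration, V/F⁰ = 0.5:
  V/F = 0.5000: g = -0.07968, g' = -0.4412 → V/F = 0.3194
  V/F = 0.3194: g = -0.00602, g' = -0.3858 → V/F = 0.3038
Converged at V/F = 0.3038.

V/F = 0.3038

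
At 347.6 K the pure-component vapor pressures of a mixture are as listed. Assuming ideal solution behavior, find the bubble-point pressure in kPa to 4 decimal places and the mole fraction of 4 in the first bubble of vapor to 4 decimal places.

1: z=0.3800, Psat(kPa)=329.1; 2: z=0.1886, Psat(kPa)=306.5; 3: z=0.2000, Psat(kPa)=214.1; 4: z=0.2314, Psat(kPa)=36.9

At the bubble point ψ → 0, so ΣzᵢKᵢ = 1 with Kᵢ = Pᵢˢᵃᵗ/P ⇒ P = ΣzᵢPᵢˢᵃᵗ.
P = 0.3800·329.1 + 0.1886·306.5 + 0.2000·214.1 + 0.2314·36.9 = 234.2226 kPa
yᵢ = zᵢPᵢˢᵃᵗ/P ⇒ y_4 = 0.2314·36.9/234.2226 = 0.0365

Pbub = 234.2226 kPa, y_4 = 0.0365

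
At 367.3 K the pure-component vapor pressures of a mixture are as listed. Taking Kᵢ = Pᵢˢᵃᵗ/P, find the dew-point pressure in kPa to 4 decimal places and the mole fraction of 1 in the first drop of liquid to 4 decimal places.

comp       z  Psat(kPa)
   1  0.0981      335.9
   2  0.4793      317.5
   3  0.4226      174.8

At the dew point ψ → 1, so Σzᵢ/Kᵢ = 1 with Kᵢ = Pᵢˢᵃᵗ/P ⇒ 1/P = Σzᵢ/Pᵢˢᵃᵗ.
1/P = 0.0981/335.9 + 0.4793/317.5 + 0.4226/174.8 = 0.0042193 ⇒ P = 237.0074 kPa
xᵢ = zᵢP/Pᵢˢᵃᵗ ⇒ x_1 = 0.0981·237.0074/335.9 = 0.0692

Pdew = 237.0074 kPa, x_1 = 0.0692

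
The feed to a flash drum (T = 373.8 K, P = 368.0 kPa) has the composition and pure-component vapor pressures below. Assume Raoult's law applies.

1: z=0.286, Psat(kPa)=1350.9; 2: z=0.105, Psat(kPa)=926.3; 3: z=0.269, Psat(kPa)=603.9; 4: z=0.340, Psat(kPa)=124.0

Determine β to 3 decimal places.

β = 0.747

Raoult's law: Kᵢ = Pᵢˢᵃᵗ/P = Pᵢˢᵃᵗ/368.0.
  K_1 = 1350.9/368.0 = 3.67092, K_2 = 926.3/368.0 = 2.51712, K_3 = 603.9/368.0 = 1.64103, K_4 = 124.0/368.0 = 0.33696
Iterate (Newton) starting at β = 0.5:
  β = 0.500: g = 0.2110, g' = -0.850 → β = 0.748
  β = 0.748: g = -0.0015, g' = -0.919 → β = 0.747
Converged at β = 0.747.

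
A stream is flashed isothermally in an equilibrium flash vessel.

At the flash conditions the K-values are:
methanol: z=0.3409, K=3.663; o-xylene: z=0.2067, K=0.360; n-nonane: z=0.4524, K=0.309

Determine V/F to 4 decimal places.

Material balance + equilibrium reduce to Σ zᵢ(Kᵢ−1)/(1+V/F(Kᵢ−1)) = 0.
Feasibility: ΣzᵢKᵢ = 1.4629, Σzᵢ/Kᵢ = 2.1313 — both > 1, two phases present.
Newton–Raphson from V/F = 0.5:
  V/F = 0.5000: g = -0.28280, g' = -1.1321 → V/F = 0.2502
  V/F = 0.2502: g = 0.00936, g' = -1.3065 → V/F = 0.2574
Converged at V/F = 0.2574.

V/F = 0.2574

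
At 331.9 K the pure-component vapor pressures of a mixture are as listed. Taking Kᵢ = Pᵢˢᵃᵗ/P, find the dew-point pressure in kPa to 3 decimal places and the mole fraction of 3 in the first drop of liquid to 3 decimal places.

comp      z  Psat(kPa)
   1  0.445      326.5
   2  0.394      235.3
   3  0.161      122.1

At the dew point ψ → 1, so Σzᵢ/Kᵢ = 1 with Kᵢ = Pᵢˢᵃᵗ/P ⇒ 1/P = Σzᵢ/Pᵢˢᵃᵗ.
1/P = 0.445/326.5 + 0.394/235.3 + 0.161/122.1 = 0.004356 ⇒ P = 229.569 kPa
xᵢ = zᵢP/Pᵢˢᵃᵗ ⇒ x_3 = 0.161·229.569/122.1 = 0.303

Pdew = 229.569 kPa, x_3 = 0.303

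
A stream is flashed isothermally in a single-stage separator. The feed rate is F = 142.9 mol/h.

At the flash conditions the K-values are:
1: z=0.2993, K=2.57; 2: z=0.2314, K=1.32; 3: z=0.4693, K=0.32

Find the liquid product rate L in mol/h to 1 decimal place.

Material balance + equilibrium reduce to Σ zᵢ(Kᵢ−1)/(1+β(Kᵢ−1)) = 0.
Feasibility: ΣzᵢKᵢ = 1.2248, Σzᵢ/Kᵢ = 1.7583 — both > 1, two phases present.
Newton–Raphson from β = 0.5:
  β = 0.5000: g = -0.15644, g' = -0.7473 → β = 0.2907
  β = 0.2907: g = -0.00734, g' = -0.7048 → β = 0.2803
Converged at β = 0.2803.
Then V = β·F = 0.2803·142.9 = 40.1 mol/h and L = F − V = 102.8 mol/h.

L = 102.8 mol/h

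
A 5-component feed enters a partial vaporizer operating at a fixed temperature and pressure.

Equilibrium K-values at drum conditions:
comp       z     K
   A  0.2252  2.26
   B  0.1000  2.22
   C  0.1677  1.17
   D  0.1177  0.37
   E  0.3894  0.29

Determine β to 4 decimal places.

Let β = V/F and solve Σ zᵢ(Kᵢ−1)/(1+β(Kᵢ−1)) = 0.
Feasibility: ΣzᵢKᵢ = 1.0836, Σzᵢ/Kᵢ = 1.9489 — both > 1, two phases present.
Newton iteration, β⁰ = 0.5:
  β = 0.5000: g = -0.26076, g' = -0.7675 → β = 0.1602
  β = 0.1602: g = -0.02856, g' = -0.6640 → β = 0.1172
  β = 0.1172: g = 0.00028, g' = -0.6780 → β = 0.1176
Converged at β = 0.1176.

β = 0.1176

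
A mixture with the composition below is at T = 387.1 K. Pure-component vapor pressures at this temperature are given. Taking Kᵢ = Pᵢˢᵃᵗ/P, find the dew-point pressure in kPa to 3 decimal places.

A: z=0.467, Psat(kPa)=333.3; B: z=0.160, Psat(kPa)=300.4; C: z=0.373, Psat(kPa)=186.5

Pdew = 254.210 kPa

At the dew point ψ → 1, so Σzᵢ/Kᵢ = 1 with Kᵢ = Pᵢˢᵃᵗ/P ⇒ 1/P = Σzᵢ/Pᵢˢᵃᵗ.
1/P = 0.467/333.3 + 0.160/300.4 + 0.373/186.5 = 0.003934 ⇒ P = 254.210 kPa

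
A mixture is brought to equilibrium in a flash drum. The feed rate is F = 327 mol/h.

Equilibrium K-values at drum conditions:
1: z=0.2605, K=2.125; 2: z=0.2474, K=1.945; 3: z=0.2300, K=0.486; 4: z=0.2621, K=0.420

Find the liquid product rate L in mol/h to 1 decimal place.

L = 180.4 mol/h

Rachford–Rice: g(V/F) = Σ zᵢ(Kᵢ−1)/(1+V/F(Kᵢ−1)) = 0.
Check two-phase: ΣzᵢKᵢ = 1.2566 > 1 and Σzᵢ/Kᵢ = 1.3471 > 1, so g(0) = 0.2566 > 0 and g(1) = -0.3471 < 0.
Newton iteration, V/F⁰ = 0.5:
  V/F = 0.5000: g = -0.02689, g' = -0.5219 → V/F = 0.4485
  V/F = 0.4485: g = -0.00011, g' = -0.5183 → V/F = 0.4483
Converged at V/F = 0.4483.
Then V = V/F·F = 0.4483·327 = 146.6 mol/h and L = F − V = 180.4 mol/h.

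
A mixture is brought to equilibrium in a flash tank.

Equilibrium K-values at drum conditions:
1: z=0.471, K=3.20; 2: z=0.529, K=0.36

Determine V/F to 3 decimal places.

Material balance + equilibrium reduce to Σ zᵢ(Kᵢ−1)/(1+V/F(Kᵢ−1)) = 0.
Feasibility: ΣzᵢKᵢ = 1.698, Σzᵢ/Kᵢ = 1.617 — both > 1, two phases present.
Newton iteration, V/F⁰ = 0.5:
  V/F = 0.500: g = -0.0045, g' = -0.986 → V/F = 0.495
Converged at V/F = 0.495.

V/F = 0.495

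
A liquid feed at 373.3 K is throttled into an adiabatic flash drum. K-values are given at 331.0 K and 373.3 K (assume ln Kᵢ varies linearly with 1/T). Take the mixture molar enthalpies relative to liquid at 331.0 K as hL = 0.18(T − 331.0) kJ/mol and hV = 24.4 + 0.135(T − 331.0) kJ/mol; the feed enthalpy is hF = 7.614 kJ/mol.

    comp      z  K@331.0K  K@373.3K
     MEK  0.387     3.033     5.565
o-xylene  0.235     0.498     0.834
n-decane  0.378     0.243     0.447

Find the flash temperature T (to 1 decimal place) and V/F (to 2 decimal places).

T = 332.7 K, V/F = 0.30

Adiabatic flash: solve Rachford–Rice at each trial T, then check hF = ψ·hV(T) + (1−ψ)·hL(T).
  T = 331.0 K: K = (3.033, 0.498, 0.243), RR gives ψ = 0.281, H_out = 6.855 kJ/mol
  T = 373.3 K: K = (5.565, 0.834, 0.447), RR gives ψ = 0.747, H_out = 24.416 kJ/mol
  T = 352.1 K: K = (4.181, 0.654, 0.335), RR gives ψ = 0.501, H_out = 15.540 kJ/mol
  T = 341.6 K: K = (3.581, 0.574, 0.287), RR gives ψ = 0.394, H_out = 11.336 kJ/mol
  T = 336.3 K: K = (3.300, 0.535, 0.264), RR gives ψ = 0.339, H_out = 9.146 kJ/mol
  T = 333.6 K: K = (3.162, 0.516, 0.253), RR gives ψ = 0.310, H_out = 7.995 kJ/mol
  T = 332.3 K: K = (3.097, 0.507, 0.248), RR gives ψ = 0.296, H_out = 7.429 kJ/mol
Linear interpolation between T = 332.3 (H_out = 7.429) and T = 333.6 (H_out = 7.995) on hF = 7.614 gives T ≈ 332.7 K, at which ψ = 0.30.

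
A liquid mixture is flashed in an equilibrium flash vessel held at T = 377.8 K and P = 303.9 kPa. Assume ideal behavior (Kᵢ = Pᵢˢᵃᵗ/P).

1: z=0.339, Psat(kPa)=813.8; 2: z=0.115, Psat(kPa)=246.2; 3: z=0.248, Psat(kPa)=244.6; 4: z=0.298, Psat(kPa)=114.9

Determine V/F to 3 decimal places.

V/F = 0.431

Raoult's law: Kᵢ = Pᵢˢᵃᵗ/P = Pᵢˢᵃᵗ/303.9.
  K_1 = 813.8/303.9 = 2.67785, K_2 = 246.2/303.9 = 0.81013, K_3 = 244.6/303.9 = 0.80487, K_4 = 114.9/303.9 = 0.37808
Newton–Raphson from V/F = 0.57:
  V/F = 0.570: g = -0.0753, g' = -0.543 → V/F = 0.431
Converged at V/F = 0.431.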